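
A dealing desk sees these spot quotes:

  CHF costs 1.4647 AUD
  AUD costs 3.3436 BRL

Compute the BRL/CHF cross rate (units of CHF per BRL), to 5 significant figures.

1 BRL ÷ 3.3436 = 0.299079 AUD
0.299079 AUD ÷ 1.4647 = 0.204191 CHF

BRL/CHF = 0.20419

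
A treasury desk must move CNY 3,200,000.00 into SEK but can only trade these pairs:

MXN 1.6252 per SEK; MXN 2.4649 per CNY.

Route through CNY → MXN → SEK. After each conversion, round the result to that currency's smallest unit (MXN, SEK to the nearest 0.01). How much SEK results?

CNY 3,200,000.00 × 2.4649 = MXN 7,887,680.00
MXN 7,887,680.00 ÷ 1.6252 = SEK 4,853,359.59

SEK 4,853,359.59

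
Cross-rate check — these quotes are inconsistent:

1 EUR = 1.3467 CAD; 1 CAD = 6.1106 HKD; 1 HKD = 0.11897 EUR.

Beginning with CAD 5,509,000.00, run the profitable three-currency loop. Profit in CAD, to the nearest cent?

Profitable loop is CAD → EUR → HKD → CAD:
CAD 5,509,000.00 ÷ 1.3467 = EUR 4,090,740.33
EUR 4,090,740.33 ÷ 0.11897 = HKD 34,384,637.54
HKD 34,384,637.54 ÷ 6.1106 = CAD 5,627,047.68
Profit = CAD 5,627,047.68 − CAD 5,509,000.00

Profit: CAD 118,047.68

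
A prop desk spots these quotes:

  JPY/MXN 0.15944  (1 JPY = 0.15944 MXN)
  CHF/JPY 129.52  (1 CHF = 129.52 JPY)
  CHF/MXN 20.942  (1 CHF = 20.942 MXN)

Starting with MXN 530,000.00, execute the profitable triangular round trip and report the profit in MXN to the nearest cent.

Profitable loop is MXN → JPY → CHF → MXN:
MXN 530,000.00 ÷ 0.15944 = JPY 3,324,134
JPY 3,324,134 ÷ 129.52 = CHF 25,665.03
CHF 25,665.03 × 20.942 = MXN 537,477.02
Profit = MXN 537,477.02 − MXN 530,000.00

Profit: MXN 7,477.02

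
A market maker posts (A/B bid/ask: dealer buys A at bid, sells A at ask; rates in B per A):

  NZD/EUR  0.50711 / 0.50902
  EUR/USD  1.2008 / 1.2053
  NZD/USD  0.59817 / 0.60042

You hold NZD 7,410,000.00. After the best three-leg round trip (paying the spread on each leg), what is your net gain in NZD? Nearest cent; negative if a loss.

Net profit: NZD 105,119.86

Best loop NZD → EUR → USD → NZD:
NZD 7,410,000.00 × 0.50711 (sell NZD at bid) = EUR 3,757,685.10
EUR 3,757,685.10 × 1.2008 (sell EUR at bid) = USD 4,512,228.27
USD 4,512,228.27 ÷ 0.60042 (buy NZD at ask) = NZD 7,515,119.86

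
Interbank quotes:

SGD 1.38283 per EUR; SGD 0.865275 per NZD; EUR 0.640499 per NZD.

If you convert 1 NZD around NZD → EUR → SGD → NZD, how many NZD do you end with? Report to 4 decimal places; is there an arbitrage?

1.0236 (arbitrage exists)

Around NZD → EUR → SGD → NZD: 1 × 0.640499 × 1.38283 ÷ 0.865275 = 1.023607
Product > 1; profitable direction is NZD → EUR → SGD → NZD.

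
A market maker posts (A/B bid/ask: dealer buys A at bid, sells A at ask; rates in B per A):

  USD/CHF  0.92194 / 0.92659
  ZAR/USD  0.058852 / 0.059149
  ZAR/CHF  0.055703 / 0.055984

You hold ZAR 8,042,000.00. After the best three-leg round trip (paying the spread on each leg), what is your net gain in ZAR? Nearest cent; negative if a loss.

Best loop ZAR → CHF → USD → ZAR:
ZAR 8,042,000.00 × 0.055703 (sell ZAR at bid) = CHF 447,963.53
CHF 447,963.53 ÷ 0.92659 (buy USD at ask) = USD 483,453.87
USD 483,453.87 ÷ 0.059149 (buy ZAR at ask) = ZAR 8,173,491.94

Net profit: ZAR 131,491.94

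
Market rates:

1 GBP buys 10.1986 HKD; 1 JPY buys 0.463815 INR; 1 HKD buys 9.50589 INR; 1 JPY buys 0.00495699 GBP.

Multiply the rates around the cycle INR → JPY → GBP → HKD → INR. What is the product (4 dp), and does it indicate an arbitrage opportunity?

1.0361 (arbitrage exists)

Around INR → JPY → GBP → HKD → INR: 1 ÷ 0.463815 × 0.00495699 × 10.1986 × 9.50589 = 1.036112
Product > 1; profitable direction is INR → JPY → GBP → HKD → INR.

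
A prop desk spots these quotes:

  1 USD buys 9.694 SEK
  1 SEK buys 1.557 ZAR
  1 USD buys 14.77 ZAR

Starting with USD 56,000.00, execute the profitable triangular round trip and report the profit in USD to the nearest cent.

Profitable loop is USD → SEK → ZAR → USD:
USD 56,000.00 × 9.694 = SEK 542,864.00
SEK 542,864.00 × 1.557 = ZAR 845,239.25
ZAR 845,239.25 ÷ 14.77 = USD 57,226.76
Profit = USD 57,226.76 − USD 56,000.00

Profit: USD 1,226.76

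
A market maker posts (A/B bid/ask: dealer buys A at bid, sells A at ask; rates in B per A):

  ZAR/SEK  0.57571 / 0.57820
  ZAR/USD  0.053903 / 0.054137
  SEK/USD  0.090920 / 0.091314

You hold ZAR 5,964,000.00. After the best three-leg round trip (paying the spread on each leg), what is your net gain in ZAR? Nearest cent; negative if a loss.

Best loop ZAR → USD → SEK → ZAR:
ZAR 5,964,000.00 × 0.053903 (sell ZAR at bid) = USD 321,477.49
USD 321,477.49 ÷ 0.091314 (buy SEK at ask) = SEK 3,520,571.79
SEK 3,520,571.79 ÷ 0.57820 (buy ZAR at ask) = ZAR 6,088,847.78

Net profit: ZAR 124,847.78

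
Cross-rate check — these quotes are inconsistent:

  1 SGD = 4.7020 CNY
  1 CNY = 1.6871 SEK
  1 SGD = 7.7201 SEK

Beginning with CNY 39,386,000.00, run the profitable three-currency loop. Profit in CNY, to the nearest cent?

Profit: CNY 1,084,856.99

Profitable loop is CNY → SEK → SGD → CNY:
CNY 39,386,000.00 × 1.6871 = SEK 66,448,120.60
SEK 66,448,120.60 ÷ 7.7201 = SGD 8,607,158.02
SGD 8,607,158.02 × 4.7020 = CNY 40,470,856.99
Profit = CNY 40,470,856.99 − CNY 39,386,000.00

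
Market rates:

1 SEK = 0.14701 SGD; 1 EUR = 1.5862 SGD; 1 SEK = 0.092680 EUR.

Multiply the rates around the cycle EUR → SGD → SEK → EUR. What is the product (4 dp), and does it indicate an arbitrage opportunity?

1.0000 (no arbitrage)

Around EUR → SGD → SEK → EUR: 1 × 1.5862 ÷ 0.14701 × 0.092680 = 0.999993
Product ≈ 1 (deviation 0.001%, within rounding noise).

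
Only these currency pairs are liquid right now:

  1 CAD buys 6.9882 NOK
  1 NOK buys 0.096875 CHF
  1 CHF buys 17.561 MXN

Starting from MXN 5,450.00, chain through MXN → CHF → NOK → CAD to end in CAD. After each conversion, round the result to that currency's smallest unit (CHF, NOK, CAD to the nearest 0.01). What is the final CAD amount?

MXN 5,450.00 ÷ 17.561 = CHF 310.35
CHF 310.35 ÷ 0.096875 = NOK 3,203.61
NOK 3,203.61 ÷ 6.9882 = CAD 458.43

CAD 458.43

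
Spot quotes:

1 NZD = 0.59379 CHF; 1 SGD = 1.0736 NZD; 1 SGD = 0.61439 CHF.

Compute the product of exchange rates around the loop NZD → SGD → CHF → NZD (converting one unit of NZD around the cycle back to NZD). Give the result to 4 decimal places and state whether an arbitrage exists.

0.9638 (arbitrage exists)

Around NZD → SGD → CHF → NZD: 1 ÷ 1.0736 × 0.61439 ÷ 0.59379 = 0.963760
Product < 1; profitable direction is NZD → CHF → SGD → NZD.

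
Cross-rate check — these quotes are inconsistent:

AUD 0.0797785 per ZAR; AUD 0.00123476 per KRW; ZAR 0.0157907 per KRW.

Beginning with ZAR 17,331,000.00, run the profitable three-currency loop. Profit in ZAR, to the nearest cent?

Profit: ZAR 350,875.13

Profitable loop is ZAR → AUD → KRW → ZAR:
ZAR 17,331,000.00 × 0.0797785 = AUD 1,382,641.18
AUD 1,382,641.18 ÷ 0.00123476 = KRW 1,119,765,123
KRW 1,119,765,123 × 0.0157907 = ZAR 17,681,875.13
Profit = ZAR 17,681,875.13 − ZAR 17,331,000.00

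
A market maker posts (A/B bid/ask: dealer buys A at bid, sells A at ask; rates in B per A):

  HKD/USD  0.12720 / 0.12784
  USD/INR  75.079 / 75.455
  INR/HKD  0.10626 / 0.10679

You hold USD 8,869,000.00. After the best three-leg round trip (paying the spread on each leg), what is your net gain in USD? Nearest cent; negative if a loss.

Best loop USD → INR → HKD → USD:
USD 8,869,000.00 × 75.079 (sell USD at bid) = INR 665,875,651.00
INR 665,875,651.00 × 0.10626 (sell INR at bid) = HKD 70,755,946.68
HKD 70,755,946.68 × 0.12720 (sell HKD at bid) = USD 9,000,156.42

Net profit: USD 131,156.42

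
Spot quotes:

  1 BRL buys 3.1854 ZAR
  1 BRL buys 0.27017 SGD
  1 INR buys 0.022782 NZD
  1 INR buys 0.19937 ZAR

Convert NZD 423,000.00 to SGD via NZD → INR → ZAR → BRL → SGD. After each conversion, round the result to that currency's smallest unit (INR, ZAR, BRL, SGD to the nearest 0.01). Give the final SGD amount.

NZD 423,000.00 ÷ 0.022782 = INR 18,567,289.97
INR 18,567,289.97 × 0.19937 = ZAR 3,701,760.60
ZAR 3,701,760.60 ÷ 3.1854 = BRL 1,162,102.28
BRL 1,162,102.28 × 0.27017 = SGD 313,965.17

SGD 313,965.17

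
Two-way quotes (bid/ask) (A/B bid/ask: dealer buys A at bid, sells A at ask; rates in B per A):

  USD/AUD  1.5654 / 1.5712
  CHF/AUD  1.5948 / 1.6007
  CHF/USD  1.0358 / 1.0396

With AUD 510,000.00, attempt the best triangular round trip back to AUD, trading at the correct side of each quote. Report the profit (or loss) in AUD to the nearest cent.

Best loop AUD → CHF → USD → AUD:
AUD 510,000.00 ÷ 1.6007 (buy CHF at ask) = CHF 318,610.61
CHF 318,610.61 × 1.0358 (sell CHF at bid) = USD 330,016.87
USD 330,016.87 × 1.5654 (sell USD at bid) = AUD 516,608.40

Net profit: AUD 6,608.40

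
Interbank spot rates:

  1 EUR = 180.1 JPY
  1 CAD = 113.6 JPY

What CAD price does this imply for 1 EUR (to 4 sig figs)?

1 EUR × 180.1 = 180.1 JPY
180.1 JPY ÷ 113.6 = 1.58539 CAD

EUR/CAD = 1.585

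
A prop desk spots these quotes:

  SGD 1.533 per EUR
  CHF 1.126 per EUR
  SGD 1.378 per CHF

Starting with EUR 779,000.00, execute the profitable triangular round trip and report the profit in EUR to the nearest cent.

Profitable loop is EUR → CHF → SGD → EUR:
EUR 779,000.00 × 1.126 = CHF 877,154.00
CHF 877,154.00 × 1.378 = SGD 1,208,718.21
SGD 1,208,718.21 ÷ 1.533 = EUR 788,465.89
Profit = EUR 788,465.89 − EUR 779,000.00

Profit: EUR 9,465.89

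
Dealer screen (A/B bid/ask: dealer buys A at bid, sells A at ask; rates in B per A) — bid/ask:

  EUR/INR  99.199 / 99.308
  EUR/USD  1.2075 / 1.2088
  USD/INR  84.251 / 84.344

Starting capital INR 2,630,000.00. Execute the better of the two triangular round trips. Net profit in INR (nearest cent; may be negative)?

Best loop INR → EUR → USD → INR:
INR 2,630,000.00 ÷ 99.308 (buy EUR at ask) = EUR 26,483.26
EUR 26,483.26 × 1.2075 (sell EUR at bid) = USD 31,978.54
USD 31,978.54 × 84.251 (sell USD at bid) = INR 2,694,224.10

Net profit: INR 64,224.10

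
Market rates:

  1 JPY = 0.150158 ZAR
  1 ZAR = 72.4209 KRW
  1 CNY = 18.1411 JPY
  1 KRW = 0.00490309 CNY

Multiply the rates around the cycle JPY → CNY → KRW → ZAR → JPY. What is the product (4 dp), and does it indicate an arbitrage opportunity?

Around JPY → CNY → KRW → ZAR → JPY: 1 ÷ 18.1411 ÷ 0.00490309 ÷ 72.4209 ÷ 0.150158 = 1.033842
Product > 1; profitable direction is JPY → CNY → KRW → ZAR → JPY.

1.0338 (arbitrage exists)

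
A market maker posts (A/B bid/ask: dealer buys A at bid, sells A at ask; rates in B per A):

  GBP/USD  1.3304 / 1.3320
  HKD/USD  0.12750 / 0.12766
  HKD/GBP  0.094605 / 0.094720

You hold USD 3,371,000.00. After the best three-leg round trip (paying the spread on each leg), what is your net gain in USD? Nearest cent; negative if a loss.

Best loop USD → GBP → HKD → USD:
USD 3,371,000.00 ÷ 1.3320 (buy GBP at ask) = GBP 2,530,780.78
GBP 2,530,780.78 ÷ 0.094720 (buy HKD at ask) = HKD 26,718,547.09
HKD 26,718,547.09 × 0.12750 (sell HKD at bid) = USD 3,406,614.75

Net profit: USD 35,614.75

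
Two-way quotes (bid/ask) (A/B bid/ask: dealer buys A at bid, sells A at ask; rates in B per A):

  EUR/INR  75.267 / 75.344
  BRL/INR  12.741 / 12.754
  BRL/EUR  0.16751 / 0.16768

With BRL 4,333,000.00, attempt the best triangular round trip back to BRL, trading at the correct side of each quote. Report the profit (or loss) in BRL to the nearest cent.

Best loop BRL → INR → EUR → BRL:
BRL 4,333,000.00 × 12.741 (sell BRL at bid) = INR 55,206,753.00
INR 55,206,753.00 ÷ 75.344 (buy EUR at ask) = EUR 732,729.26
EUR 732,729.26 ÷ 0.16768 (buy BRL at ask) = BRL 4,369,807.10

Net profit: BRL 36,807.10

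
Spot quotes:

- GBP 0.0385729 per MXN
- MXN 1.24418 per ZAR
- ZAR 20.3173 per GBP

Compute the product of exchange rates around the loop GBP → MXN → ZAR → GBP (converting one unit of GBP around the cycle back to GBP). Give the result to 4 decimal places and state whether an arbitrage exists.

Around GBP → MXN → ZAR → GBP: 1 ÷ 0.0385729 ÷ 1.24418 ÷ 20.3173 = 1.025578
Product > 1; profitable direction is GBP → MXN → ZAR → GBP.

1.0256 (arbitrage exists)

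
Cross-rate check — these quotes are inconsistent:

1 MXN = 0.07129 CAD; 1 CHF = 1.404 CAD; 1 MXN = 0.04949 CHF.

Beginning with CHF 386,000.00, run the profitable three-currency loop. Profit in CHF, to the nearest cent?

Profit: CHF 10,032.98

Profitable loop is CHF → MXN → CAD → CHF:
CHF 386,000.00 ÷ 0.04949 = MXN 7,799,555.47
MXN 7,799,555.47 × 0.07129 = CAD 556,030.31
CAD 556,030.31 ÷ 1.404 = CHF 396,032.98
Profit = CHF 396,032.98 − CHF 386,000.00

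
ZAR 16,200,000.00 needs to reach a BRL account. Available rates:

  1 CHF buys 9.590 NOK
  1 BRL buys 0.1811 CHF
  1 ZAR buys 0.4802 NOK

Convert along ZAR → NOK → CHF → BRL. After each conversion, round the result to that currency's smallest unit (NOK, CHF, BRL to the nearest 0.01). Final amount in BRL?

BRL 4,479,196.47

ZAR 16,200,000.00 × 0.4802 = NOK 7,779,240.00
NOK 7,779,240.00 ÷ 9.590 = CHF 811,182.48
CHF 811,182.48 ÷ 0.1811 = BRL 4,479,196.47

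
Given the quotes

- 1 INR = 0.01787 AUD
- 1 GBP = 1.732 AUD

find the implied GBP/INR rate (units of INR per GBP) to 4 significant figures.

1 GBP × 1.732 = 1.732 AUD
1.732 AUD ÷ 0.01787 = 96.9222 INR

GBP/INR = 96.92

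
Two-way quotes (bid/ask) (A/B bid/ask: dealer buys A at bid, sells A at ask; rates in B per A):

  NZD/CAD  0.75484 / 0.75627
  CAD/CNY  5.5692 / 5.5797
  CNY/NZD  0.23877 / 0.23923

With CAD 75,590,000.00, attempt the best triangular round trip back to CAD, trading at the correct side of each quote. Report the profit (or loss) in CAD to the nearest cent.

Best loop CAD → CNY → NZD → CAD:
CAD 75,590,000.00 × 5.5692 (sell CAD at bid) = CNY 420,975,828.00
CNY 420,975,828.00 × 0.23877 (sell CNY at bid) = NZD 100,516,398.45
NZD 100,516,398.45 × 0.75484 (sell NZD at bid) = CAD 75,873,798.21

Net profit: CAD 283,798.21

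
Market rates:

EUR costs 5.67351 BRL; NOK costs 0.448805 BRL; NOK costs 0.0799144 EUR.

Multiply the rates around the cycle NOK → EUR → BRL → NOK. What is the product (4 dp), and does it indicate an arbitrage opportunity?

1.0102 (arbitrage exists)

Around NOK → EUR → BRL → NOK: 1 × 0.0799144 × 5.67351 ÷ 0.448805 = 1.010227
Product > 1; profitable direction is NOK → EUR → BRL → NOK.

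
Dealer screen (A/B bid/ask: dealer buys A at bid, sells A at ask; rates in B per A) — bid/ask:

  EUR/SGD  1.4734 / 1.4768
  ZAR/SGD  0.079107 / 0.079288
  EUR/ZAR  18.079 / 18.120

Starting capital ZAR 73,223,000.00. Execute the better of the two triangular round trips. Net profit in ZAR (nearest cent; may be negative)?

Best loop ZAR → EUR → SGD → ZAR:
ZAR 73,223,000.00 ÷ 18.120 (buy EUR at ask) = EUR 4,041,004.42
EUR 4,041,004.42 × 1.4734 (sell EUR at bid) = SGD 5,954,015.91
SGD 5,954,015.91 ÷ 0.079288 (buy ZAR at ask) = ZAR 75,093,531.24

Net profit: ZAR 1,870,531.24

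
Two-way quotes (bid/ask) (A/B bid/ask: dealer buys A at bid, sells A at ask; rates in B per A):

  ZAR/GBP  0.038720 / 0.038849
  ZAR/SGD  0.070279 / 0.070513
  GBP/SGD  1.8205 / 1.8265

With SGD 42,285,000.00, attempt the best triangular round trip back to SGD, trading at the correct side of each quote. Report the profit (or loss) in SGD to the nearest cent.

Best loop SGD → ZAR → GBP → SGD:
SGD 42,285,000.00 ÷ 0.070513 (buy ZAR at ask) = ZAR 599,676,655.37
ZAR 599,676,655.37 × 0.038720 (sell ZAR at bid) = GBP 23,219,480.10
GBP 23,219,480.10 × 1.8205 (sell GBP at bid) = SGD 42,271,063.51

Net result: SGD -13,936.49 (no profitable arbitrage after spreads)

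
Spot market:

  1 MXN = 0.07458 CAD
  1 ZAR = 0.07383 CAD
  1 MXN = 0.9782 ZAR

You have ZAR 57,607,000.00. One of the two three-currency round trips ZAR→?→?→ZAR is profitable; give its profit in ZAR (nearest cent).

Profitable loop is ZAR → MXN → CAD → ZAR:
ZAR 57,607,000.00 ÷ 0.9782 = MXN 58,890,819.87
MXN 58,890,819.87 × 0.07458 = CAD 4,392,077.35
CAD 4,392,077.35 ÷ 0.07383 = ZAR 59,489,060.63
Profit = ZAR 59,489,060.63 − ZAR 57,607,000.00

Profit: ZAR 1,882,060.63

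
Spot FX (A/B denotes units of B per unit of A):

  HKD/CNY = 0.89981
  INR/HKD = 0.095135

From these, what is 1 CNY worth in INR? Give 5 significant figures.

1 CNY ÷ 0.89981 = 1.11135 HKD
1.11135 HKD ÷ 0.095135 = 11.6818 INR

CNY/INR = 11.682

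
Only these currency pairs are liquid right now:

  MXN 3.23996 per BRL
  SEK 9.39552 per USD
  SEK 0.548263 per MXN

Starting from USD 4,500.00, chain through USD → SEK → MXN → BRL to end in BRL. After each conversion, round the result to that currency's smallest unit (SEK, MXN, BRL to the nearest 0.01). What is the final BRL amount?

USD 4,500.00 × 9.39552 = SEK 42,279.84
SEK 42,279.84 ÷ 0.548263 = MXN 77,115.98
MXN 77,115.98 ÷ 3.23996 = BRL 23,801.52

BRL 23,801.52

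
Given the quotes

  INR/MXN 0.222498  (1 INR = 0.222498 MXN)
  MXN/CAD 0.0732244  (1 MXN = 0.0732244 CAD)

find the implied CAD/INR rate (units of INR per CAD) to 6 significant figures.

CAD/INR = 61.3788

1 CAD ÷ 0.0732244 = 13.6566 MXN
13.6566 MXN ÷ 0.222498 = 61.3788 INR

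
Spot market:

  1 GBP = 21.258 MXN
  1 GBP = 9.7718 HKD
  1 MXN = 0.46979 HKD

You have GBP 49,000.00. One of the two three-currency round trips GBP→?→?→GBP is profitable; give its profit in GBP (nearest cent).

Profit: GBP 1,078.08

Profitable loop is GBP → MXN → HKD → GBP:
GBP 49,000.00 × 21.258 = MXN 1,041,642.00
MXN 1,041,642.00 × 0.46979 = HKD 489,353.00
HKD 489,353.00 ÷ 9.7718 = GBP 50,078.08
Profit = GBP 50,078.08 − GBP 49,000.00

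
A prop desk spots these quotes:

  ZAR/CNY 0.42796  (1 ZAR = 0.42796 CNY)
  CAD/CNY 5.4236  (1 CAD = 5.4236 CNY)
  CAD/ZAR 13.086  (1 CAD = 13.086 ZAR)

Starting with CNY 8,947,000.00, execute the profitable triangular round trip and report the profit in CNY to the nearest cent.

Profitable loop is CNY → CAD → ZAR → CNY:
CNY 8,947,000.00 ÷ 5.4236 = CAD 1,649,642.30
CAD 1,649,642.30 × 13.086 = ZAR 21,587,219.19
ZAR 21,587,219.19 × 0.42796 = CNY 9,238,466.32
Profit = CNY 9,238,466.32 − CNY 8,947,000.00

Profit: CNY 291,466.32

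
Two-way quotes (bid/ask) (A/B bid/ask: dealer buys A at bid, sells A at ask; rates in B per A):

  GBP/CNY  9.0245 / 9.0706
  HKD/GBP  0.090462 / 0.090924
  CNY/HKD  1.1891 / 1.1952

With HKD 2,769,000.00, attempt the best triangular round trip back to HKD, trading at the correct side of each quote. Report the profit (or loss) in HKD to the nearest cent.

Net profit: HKD 40,104.03

Best loop HKD → CNY → GBP → HKD:
HKD 2,769,000.00 ÷ 1.1952 (buy CNY at ask) = CNY 2,316,767.07
CNY 2,316,767.07 ÷ 9.0706 (buy GBP at ask) = GBP 255,414.97
GBP 255,414.97 ÷ 0.090924 (buy HKD at ask) = HKD 2,809,104.03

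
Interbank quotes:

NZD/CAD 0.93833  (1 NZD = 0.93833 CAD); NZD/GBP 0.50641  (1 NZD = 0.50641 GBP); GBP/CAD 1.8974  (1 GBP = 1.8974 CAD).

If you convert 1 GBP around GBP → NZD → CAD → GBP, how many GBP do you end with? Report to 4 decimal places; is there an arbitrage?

0.9765 (arbitrage exists)

Around GBP → NZD → CAD → GBP: 1 ÷ 0.50641 × 0.93833 ÷ 1.8974 = 0.976550
Product < 1; profitable direction is GBP → CAD → NZD → GBP.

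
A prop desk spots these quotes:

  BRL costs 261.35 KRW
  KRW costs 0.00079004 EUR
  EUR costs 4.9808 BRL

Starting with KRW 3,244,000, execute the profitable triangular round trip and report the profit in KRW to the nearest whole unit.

Profitable loop is KRW → EUR → BRL → KRW:
KRW 3,244,000 × 0.00079004 = EUR 2,562.89
EUR 2,562.89 × 4.9808 = BRL 12,765.24
BRL 12,765.24 × 261.35 = KRW 3,336,196
Profit = KRW 3,336,196 − KRW 3,244,000

Profit: KRW 92,196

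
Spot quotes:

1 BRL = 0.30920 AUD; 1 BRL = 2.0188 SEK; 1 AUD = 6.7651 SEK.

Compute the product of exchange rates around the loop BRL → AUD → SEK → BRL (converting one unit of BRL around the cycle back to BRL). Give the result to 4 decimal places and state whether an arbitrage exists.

1.0361 (arbitrage exists)

Around BRL → AUD → SEK → BRL: 1 × 0.30920 × 6.7651 ÷ 2.0188 = 1.036145
Product > 1; profitable direction is BRL → AUD → SEK → BRL.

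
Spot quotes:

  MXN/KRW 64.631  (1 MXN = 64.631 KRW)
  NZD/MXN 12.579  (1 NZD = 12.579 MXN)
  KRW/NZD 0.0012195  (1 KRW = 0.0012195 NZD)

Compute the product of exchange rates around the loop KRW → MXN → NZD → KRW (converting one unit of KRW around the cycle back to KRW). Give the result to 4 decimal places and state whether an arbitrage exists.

Around KRW → MXN → NZD → KRW: 1 ÷ 64.631 ÷ 12.579 ÷ 0.0012195 = 1.008628
Product > 1; profitable direction is KRW → MXN → NZD → KRW.

1.0086 (arbitrage exists)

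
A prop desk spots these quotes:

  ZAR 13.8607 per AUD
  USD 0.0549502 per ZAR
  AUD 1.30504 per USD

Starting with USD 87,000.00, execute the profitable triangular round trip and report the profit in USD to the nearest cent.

Profit: USD 526.79

Profitable loop is USD → ZAR → AUD → USD:
USD 87,000.00 ÷ 0.0549502 = ZAR 1,583,251.74
ZAR 1,583,251.74 ÷ 13.8607 = AUD 114,225.96
AUD 114,225.96 ÷ 1.30504 = USD 87,526.79
Profit = USD 87,526.79 − USD 87,000.00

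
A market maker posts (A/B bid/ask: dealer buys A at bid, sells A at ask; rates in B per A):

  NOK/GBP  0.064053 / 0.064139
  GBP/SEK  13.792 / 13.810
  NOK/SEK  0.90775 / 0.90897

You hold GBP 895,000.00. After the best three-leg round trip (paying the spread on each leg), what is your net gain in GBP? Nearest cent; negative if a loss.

Best loop GBP → NOK → SEK → GBP:
GBP 895,000.00 ÷ 0.064139 (buy NOK at ask) = NOK 13,954,068.51
NOK 13,954,068.51 × 0.90775 (sell NOK at bid) = SEK 12,666,805.69
SEK 12,666,805.69 ÷ 13.810 (buy GBP at ask) = GBP 917,219.82

Net profit: GBP 22,219.82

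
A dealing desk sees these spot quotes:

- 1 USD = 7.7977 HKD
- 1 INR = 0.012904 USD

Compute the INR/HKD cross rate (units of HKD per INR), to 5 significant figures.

INR/HKD = 0.10062

1 INR × 0.012904 = 0.012904 USD
0.012904 USD × 7.7977 = 0.100622 HKD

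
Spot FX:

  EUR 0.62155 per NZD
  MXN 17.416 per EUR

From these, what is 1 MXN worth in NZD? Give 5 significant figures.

MXN/NZD = 0.092379

1 MXN ÷ 17.416 = 0.0574185 EUR
0.0574185 EUR ÷ 0.62155 = 0.0923795 NZD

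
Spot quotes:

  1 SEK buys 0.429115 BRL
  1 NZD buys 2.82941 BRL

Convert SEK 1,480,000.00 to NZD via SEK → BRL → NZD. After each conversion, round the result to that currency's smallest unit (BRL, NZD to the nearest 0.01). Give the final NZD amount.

NZD 224,460.29

SEK 1,480,000.00 × 0.429115 = BRL 635,090.20
BRL 635,090.20 ÷ 2.82941 = NZD 224,460.29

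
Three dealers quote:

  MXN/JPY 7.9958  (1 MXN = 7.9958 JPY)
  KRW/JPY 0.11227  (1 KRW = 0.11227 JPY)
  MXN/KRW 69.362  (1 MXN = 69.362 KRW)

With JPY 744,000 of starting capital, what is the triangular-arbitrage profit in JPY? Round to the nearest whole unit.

Profitable loop is JPY → KRW → MXN → JPY:
JPY 744,000 ÷ 0.11227 = KRW 6,626,882
KRW 6,626,882 ÷ 69.362 = MXN 95,540.52
MXN 95,540.52 × 7.9958 = JPY 763,923
Profit = JPY 763,923 − JPY 744,000

Profit: JPY 19,923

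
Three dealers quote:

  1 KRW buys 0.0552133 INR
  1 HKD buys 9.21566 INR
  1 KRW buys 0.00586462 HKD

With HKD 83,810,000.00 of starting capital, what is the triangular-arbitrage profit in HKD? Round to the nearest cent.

Profitable loop is HKD → KRW → INR → HKD:
HKD 83,810,000.00 ÷ 0.00586462 = KRW 14,290,780,988
KRW 14,290,780,988 × 0.0552133 = INR 789,041,177.95
INR 789,041,177.95 ÷ 9.21566 = HKD 85,619,605.97
Profit = HKD 85,619,605.97 − HKD 83,810,000.00

Profit: HKD 1,809,605.97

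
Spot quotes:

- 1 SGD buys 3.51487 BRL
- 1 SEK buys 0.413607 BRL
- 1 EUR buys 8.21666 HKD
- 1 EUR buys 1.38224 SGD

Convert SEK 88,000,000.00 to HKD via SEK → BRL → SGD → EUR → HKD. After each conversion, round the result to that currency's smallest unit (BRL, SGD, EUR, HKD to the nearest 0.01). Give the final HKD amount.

HKD 61,556,390.35

SEK 88,000,000.00 × 0.413607 = BRL 36,397,416.00
BRL 36,397,416.00 ÷ 3.51487 = SGD 10,355,266.62
SGD 10,355,266.62 ÷ 1.38224 = EUR 7,491,656.02
EUR 7,491,656.02 × 8.21666 = HKD 61,556,390.35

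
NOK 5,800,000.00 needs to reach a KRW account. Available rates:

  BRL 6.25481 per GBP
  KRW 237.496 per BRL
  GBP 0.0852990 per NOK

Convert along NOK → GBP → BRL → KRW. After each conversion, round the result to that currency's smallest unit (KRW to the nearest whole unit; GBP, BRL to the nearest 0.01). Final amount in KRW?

KRW 734,923,872

NOK 5,800,000.00 × 0.0852990 = GBP 494,734.20
GBP 494,734.20 × 6.25481 = BRL 3,094,468.42
BRL 3,094,468.42 × 237.496 = KRW 734,923,872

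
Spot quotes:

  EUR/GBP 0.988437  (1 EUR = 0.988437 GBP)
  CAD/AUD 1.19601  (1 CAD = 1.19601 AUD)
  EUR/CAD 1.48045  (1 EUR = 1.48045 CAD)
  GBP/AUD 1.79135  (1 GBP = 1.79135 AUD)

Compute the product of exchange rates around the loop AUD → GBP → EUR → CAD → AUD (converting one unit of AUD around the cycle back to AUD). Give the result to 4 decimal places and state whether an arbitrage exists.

Around AUD → GBP → EUR → CAD → AUD: 1 ÷ 1.79135 ÷ 0.988437 × 1.48045 × 1.19601 = 0.999998
Product ≈ 1 (deviation 0.000%, within rounding noise).

1.0000 (no arbitrage)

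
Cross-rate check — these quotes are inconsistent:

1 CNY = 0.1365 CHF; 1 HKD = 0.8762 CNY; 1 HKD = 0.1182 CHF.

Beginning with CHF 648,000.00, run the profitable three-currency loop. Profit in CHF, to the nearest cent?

Profit: CHF 7,682.25

Profitable loop is CHF → HKD → CNY → CHF:
CHF 648,000.00 ÷ 0.1182 = HKD 5,482,233.50
HKD 5,482,233.50 × 0.8762 = CNY 4,803,532.99
CNY 4,803,532.99 × 0.1365 = CHF 655,682.25
Profit = CHF 655,682.25 − CHF 648,000.00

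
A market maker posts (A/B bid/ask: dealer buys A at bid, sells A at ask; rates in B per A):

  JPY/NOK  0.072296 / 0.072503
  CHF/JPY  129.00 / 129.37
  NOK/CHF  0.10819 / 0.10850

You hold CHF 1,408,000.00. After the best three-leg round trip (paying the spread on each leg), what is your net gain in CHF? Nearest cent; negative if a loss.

Best loop CHF → JPY → NOK → CHF:
CHF 1,408,000.00 × 129.00 (sell CHF at bid) = JPY 181,632,000
JPY 181,632,000 × 0.072296 (sell JPY at bid) = NOK 13,131,267.07
NOK 13,131,267.07 × 0.10819 (sell NOK at bid) = CHF 1,420,671.78

Net profit: CHF 12,671.78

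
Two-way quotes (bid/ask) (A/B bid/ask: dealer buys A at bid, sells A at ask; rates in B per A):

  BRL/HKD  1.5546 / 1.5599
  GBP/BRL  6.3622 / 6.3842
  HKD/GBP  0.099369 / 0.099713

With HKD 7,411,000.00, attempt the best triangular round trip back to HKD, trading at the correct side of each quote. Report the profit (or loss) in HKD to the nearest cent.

Net profit: HKD 52,143.44

Best loop HKD → BRL → GBP → HKD:
HKD 7,411,000.00 ÷ 1.5599 (buy BRL at ask) = BRL 4,750,945.57
BRL 4,750,945.57 ÷ 6.3842 (buy GBP at ask) = GBP 744,172.42
GBP 744,172.42 ÷ 0.099713 (buy HKD at ask) = HKD 7,463,143.44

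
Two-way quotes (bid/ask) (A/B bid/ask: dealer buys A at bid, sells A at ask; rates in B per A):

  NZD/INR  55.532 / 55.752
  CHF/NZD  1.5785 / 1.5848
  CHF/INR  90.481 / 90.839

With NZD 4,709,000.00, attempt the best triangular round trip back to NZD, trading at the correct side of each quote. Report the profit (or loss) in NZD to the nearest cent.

Best loop NZD → CHF → INR → NZD:
NZD 4,709,000.00 ÷ 1.5848 (buy CHF at ask) = CHF 2,971,352.85
CHF 2,971,352.85 × 90.481 (sell CHF at bid) = INR 268,850,977.41
INR 268,850,977.41 ÷ 55.752 (buy NZD at ask) = NZD 4,822,266.06

Net profit: NZD 113,266.06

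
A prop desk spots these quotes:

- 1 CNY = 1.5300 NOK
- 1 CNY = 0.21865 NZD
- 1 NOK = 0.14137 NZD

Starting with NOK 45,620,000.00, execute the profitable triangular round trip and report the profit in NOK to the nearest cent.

Profit: NOK 496,471.82

Profitable loop is NOK → CNY → NZD → NOK:
NOK 45,620,000.00 ÷ 1.5300 = CNY 29,816,993.46
CNY 29,816,993.46 × 0.21865 = NZD 6,519,485.62
NZD 6,519,485.62 ÷ 0.14137 = NOK 46,116,471.82
Profit = NOK 46,116,471.82 − NOK 45,620,000.00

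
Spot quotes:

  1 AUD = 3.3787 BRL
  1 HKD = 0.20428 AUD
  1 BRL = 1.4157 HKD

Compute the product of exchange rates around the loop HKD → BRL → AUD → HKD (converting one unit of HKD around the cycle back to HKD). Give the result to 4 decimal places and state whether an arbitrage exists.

1.0234 (arbitrage exists)

Around HKD → BRL → AUD → HKD: 1 ÷ 1.4157 ÷ 3.3787 ÷ 0.20428 = 1.023419
Product > 1; profitable direction is HKD → BRL → AUD → HKD.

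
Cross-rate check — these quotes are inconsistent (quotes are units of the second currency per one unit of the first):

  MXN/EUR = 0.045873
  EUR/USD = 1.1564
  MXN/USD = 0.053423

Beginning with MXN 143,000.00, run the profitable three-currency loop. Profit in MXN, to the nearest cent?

Profitable loop is MXN → USD → EUR → MXN:
MXN 143,000.00 × 0.053423 = USD 7,639.49
USD 7,639.49 ÷ 1.1564 = EUR 6,606.27
EUR 6,606.27 ÷ 0.045873 = MXN 144,012.13
Profit = MXN 144,012.13 − MXN 143,000.00

Profit: MXN 1,012.13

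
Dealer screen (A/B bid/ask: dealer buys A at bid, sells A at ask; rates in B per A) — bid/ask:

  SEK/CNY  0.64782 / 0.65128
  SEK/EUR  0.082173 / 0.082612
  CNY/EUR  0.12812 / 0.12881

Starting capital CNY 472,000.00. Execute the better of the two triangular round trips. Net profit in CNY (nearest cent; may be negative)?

Net profit: CNY 2,209.38

Best loop CNY → EUR → SEK → CNY:
CNY 472,000.00 × 0.12812 (sell CNY at bid) = EUR 60,472.64
EUR 60,472.64 ÷ 0.082612 (buy SEK at ask) = SEK 732,007.94
SEK 732,007.94 × 0.64782 (sell SEK at bid) = CNY 474,209.38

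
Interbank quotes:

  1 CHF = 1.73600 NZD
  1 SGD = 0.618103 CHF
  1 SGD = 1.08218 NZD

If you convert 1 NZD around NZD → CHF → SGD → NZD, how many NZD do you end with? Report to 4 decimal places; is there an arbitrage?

1.0085 (arbitrage exists)

Around NZD → CHF → SGD → NZD: 1 ÷ 1.73600 ÷ 0.618103 × 1.08218 = 1.008530
Product > 1; profitable direction is NZD → CHF → SGD → NZD.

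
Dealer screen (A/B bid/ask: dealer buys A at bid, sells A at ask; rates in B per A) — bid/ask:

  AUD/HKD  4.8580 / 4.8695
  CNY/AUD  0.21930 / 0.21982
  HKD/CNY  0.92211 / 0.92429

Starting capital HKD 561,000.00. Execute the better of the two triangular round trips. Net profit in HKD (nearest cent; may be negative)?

Best loop HKD → AUD → CNY → HKD:
HKD 561,000.00 ÷ 4.8695 (buy AUD at ask) = AUD 115,206.90
AUD 115,206.90 ÷ 0.21982 (buy CNY at ask) = CNY 524,096.53
CNY 524,096.53 ÷ 0.92429 (buy HKD at ask) = HKD 567,026.08

Net profit: HKD 6,026.08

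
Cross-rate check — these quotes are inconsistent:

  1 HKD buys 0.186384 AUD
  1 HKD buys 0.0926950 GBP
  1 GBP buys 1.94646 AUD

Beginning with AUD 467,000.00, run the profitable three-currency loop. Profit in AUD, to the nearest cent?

Profitable loop is AUD → GBP → HKD → AUD:
AUD 467,000.00 ÷ 1.94646 = GBP 239,922.73
GBP 239,922.73 ÷ 0.0926950 = HKD 2,588,302.84
HKD 2,588,302.84 × 0.186384 = AUD 482,418.24
Profit = AUD 482,418.24 − AUD 467,000.00

Profit: AUD 15,418.24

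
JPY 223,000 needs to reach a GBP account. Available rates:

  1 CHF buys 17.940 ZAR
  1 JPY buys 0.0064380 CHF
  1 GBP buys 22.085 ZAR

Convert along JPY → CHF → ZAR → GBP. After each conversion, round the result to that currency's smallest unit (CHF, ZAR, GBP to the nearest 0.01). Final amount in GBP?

JPY 223,000 × 0.0064380 = CHF 1,435.67
CHF 1,435.67 × 17.940 = ZAR 25,755.92
ZAR 25,755.92 ÷ 22.085 = GBP 1,166.22

GBP 1,166.22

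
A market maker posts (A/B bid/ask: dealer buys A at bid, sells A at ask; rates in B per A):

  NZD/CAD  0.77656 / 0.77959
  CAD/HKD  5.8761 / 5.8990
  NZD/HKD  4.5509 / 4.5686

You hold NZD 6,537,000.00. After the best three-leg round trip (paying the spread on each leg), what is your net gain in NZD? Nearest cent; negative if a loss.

Best loop NZD → CAD → HKD → NZD:
NZD 6,537,000.00 × 0.77656 (sell NZD at bid) = CAD 5,076,372.72
CAD 5,076,372.72 × 5.8761 (sell CAD at bid) = HKD 29,829,273.74
HKD 29,829,273.74 ÷ 4.5686 (buy NZD at ask) = NZD 6,529,193.57

Net result: NZD -7,806.43 (no profitable arbitrage after spreads)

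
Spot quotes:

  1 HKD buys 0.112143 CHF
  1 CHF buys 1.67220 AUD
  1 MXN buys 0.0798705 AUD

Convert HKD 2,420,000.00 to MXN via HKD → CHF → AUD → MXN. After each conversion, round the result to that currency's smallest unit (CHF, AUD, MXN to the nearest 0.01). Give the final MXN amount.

HKD 2,420,000.00 × 0.112143 = CHF 271,386.06
CHF 271,386.06 × 1.67220 = AUD 453,811.77
AUD 453,811.77 ÷ 0.0798705 = MXN 5,681,844.61

MXN 5,681,844.61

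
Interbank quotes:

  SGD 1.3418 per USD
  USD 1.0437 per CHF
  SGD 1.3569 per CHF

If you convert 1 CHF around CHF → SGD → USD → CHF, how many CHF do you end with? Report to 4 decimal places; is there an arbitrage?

Around CHF → SGD → USD → CHF: 1 × 1.3569 ÷ 1.3418 ÷ 1.0437 = 0.968912
Product < 1; profitable direction is CHF → USD → SGD → CHF.

0.9689 (arbitrage exists)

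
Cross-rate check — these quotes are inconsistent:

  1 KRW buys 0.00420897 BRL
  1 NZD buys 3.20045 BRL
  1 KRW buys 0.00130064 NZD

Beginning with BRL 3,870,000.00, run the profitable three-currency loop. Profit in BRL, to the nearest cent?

Profitable loop is BRL → NZD → KRW → BRL:
BRL 3,870,000.00 ÷ 3.20045 = NZD 1,209,204.96
NZD 1,209,204.96 ÷ 0.00130064 = KRW 929,699,960
KRW 929,699,960 × 0.00420897 = BRL 3,913,079.24
Profit = BRL 3,913,079.24 − BRL 3,870,000.00

Profit: BRL 43,079.24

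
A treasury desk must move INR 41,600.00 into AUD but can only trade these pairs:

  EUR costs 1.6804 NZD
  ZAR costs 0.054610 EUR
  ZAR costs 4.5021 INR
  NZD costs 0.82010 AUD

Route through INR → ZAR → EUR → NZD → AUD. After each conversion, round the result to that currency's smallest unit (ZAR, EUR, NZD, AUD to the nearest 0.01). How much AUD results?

AUD 695.39

INR 41,600.00 ÷ 4.5021 = ZAR 9,240.13
ZAR 9,240.13 × 0.054610 = EUR 504.60
EUR 504.60 × 1.6804 = NZD 847.93
NZD 847.93 × 0.82010 = AUD 695.39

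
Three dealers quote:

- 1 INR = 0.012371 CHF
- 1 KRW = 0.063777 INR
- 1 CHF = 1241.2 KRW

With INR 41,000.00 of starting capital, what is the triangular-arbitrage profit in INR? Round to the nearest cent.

Profit: INR 867.13

Profitable loop is INR → KRW → CHF → INR:
INR 41,000.00 ÷ 0.063777 = KRW 642,865
KRW 642,865 ÷ 1241.2 = CHF 517.94
CHF 517.94 ÷ 0.012371 = INR 41,867.13
Profit = INR 41,867.13 − INR 41,000.00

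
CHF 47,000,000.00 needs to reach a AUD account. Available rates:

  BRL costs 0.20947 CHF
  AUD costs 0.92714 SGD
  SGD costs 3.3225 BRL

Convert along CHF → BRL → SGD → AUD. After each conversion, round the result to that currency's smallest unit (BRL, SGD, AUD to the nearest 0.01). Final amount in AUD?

CHF 47,000,000.00 ÷ 0.20947 = BRL 224,375,805.60
BRL 224,375,805.60 ÷ 3.3225 = SGD 67,532,221.40
SGD 67,532,221.40 ÷ 0.92714 = AUD 72,839,292.23

AUD 72,839,292.23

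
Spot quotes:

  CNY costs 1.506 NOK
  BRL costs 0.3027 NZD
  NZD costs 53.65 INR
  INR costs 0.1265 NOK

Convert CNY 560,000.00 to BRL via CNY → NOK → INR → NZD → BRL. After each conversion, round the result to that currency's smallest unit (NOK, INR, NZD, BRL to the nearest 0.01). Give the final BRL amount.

CNY 560,000.00 × 1.506 = NOK 843,360.00
NOK 843,360.00 ÷ 0.1265 = INR 6,666,877.47
INR 6,666,877.47 ÷ 53.65 = NZD 124,266.12
NZD 124,266.12 ÷ 0.3027 = BRL 410,525.67

BRL 410,525.67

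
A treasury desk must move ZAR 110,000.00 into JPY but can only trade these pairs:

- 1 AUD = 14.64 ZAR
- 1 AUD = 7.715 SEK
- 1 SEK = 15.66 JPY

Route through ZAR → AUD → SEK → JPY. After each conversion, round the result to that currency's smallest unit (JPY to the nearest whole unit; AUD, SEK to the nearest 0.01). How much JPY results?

ZAR 110,000.00 ÷ 14.64 = AUD 7,513.66
AUD 7,513.66 × 7.715 = SEK 57,967.89
SEK 57,967.89 × 15.66 = JPY 907,777

JPY 907,777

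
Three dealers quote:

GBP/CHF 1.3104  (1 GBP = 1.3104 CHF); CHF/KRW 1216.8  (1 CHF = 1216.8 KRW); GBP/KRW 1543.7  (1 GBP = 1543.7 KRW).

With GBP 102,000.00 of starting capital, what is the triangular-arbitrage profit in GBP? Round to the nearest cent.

Profit: GBP 3,356.26

Profitable loop is GBP → CHF → KRW → GBP:
GBP 102,000.00 × 1.3104 = CHF 133,660.80
CHF 133,660.80 × 1216.8 = KRW 162,638,461
KRW 162,638,461 ÷ 1543.7 = GBP 105,356.26
Profit = GBP 105,356.26 − GBP 102,000.00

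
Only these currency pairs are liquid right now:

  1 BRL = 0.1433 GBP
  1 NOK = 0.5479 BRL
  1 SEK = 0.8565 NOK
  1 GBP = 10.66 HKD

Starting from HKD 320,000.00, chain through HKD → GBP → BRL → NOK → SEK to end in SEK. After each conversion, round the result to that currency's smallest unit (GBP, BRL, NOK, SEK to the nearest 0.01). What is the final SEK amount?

HKD 320,000.00 ÷ 10.66 = GBP 30,018.76
GBP 30,018.76 ÷ 0.1433 = BRL 209,481.93
BRL 209,481.93 ÷ 0.5479 = NOK 382,336.06
NOK 382,336.06 ÷ 0.8565 = SEK 446,393.53

SEK 446,393.53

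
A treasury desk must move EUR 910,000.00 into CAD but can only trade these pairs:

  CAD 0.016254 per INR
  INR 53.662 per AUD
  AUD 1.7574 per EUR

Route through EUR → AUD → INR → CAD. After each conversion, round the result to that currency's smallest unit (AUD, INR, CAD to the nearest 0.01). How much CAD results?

CAD 1,394,887.31

EUR 910,000.00 × 1.7574 = AUD 1,599,234.00
AUD 1,599,234.00 × 53.662 = INR 85,818,094.91
INR 85,818,094.91 × 0.016254 = CAD 1,394,887.31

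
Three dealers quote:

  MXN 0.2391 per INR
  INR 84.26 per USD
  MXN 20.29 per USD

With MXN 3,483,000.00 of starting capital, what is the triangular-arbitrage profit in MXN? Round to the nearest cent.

Profit: MXN 24,797.31

Profitable loop is MXN → INR → USD → MXN:
MXN 3,483,000.00 ÷ 0.2391 = INR 14,567,126.73
INR 14,567,126.73 ÷ 84.26 = USD 172,883.06
USD 172,883.06 × 20.29 = MXN 3,507,797.31
Profit = MXN 3,507,797.31 − MXN 3,483,000.00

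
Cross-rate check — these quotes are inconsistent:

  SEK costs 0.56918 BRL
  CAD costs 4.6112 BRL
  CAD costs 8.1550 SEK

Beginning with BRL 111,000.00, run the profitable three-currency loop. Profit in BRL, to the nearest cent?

Profitable loop is BRL → CAD → SEK → BRL:
BRL 111,000.00 ÷ 4.6112 = CAD 24,071.83
CAD 24,071.83 × 8.1550 = SEK 196,305.73
SEK 196,305.73 × 0.56918 = BRL 111,733.30
Profit = BRL 111,733.30 − BRL 111,000.00

Profit: BRL 733.30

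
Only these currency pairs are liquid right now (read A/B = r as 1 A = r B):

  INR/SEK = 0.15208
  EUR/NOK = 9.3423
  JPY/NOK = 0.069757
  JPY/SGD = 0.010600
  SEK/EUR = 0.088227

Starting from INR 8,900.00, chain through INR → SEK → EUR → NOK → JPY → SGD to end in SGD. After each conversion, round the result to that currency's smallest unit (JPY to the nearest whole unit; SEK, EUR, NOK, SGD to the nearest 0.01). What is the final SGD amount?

SGD 169.54

INR 8,900.00 × 0.15208 = SEK 1,353.51
SEK 1,353.51 × 0.088227 = EUR 119.42
EUR 119.42 × 9.3423 = NOK 1,115.66
NOK 1,115.66 ÷ 0.069757 = JPY 15,994
JPY 15,994 × 0.010600 = SGD 169.54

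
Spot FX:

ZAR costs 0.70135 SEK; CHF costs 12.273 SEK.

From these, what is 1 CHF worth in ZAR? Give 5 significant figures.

1 CHF × 12.273 = 12.273 SEK
12.273 SEK ÷ 0.70135 = 17.4991 ZAR

CHF/ZAR = 17.499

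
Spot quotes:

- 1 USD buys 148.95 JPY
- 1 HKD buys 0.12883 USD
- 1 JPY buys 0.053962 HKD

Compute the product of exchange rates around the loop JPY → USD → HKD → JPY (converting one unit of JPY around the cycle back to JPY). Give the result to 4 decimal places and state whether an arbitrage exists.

0.9657 (arbitrage exists)

Around JPY → USD → HKD → JPY: 1 ÷ 148.95 ÷ 0.12883 ÷ 0.053962 = 0.965727
Product < 1; profitable direction is JPY → HKD → USD → JPY.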